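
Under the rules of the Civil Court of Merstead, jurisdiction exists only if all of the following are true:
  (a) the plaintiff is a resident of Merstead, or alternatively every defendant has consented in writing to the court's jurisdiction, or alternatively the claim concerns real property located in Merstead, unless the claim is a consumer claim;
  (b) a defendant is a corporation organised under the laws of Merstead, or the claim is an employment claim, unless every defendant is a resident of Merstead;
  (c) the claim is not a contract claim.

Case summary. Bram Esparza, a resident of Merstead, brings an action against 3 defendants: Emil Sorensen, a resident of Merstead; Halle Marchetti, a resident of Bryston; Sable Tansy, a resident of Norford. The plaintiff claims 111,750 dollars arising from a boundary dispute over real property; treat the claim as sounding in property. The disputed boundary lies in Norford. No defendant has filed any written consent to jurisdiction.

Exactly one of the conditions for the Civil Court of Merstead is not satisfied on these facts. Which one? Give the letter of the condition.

The Civil Court of Merstead:
  (a) The plaintiff resides in Merstead, which satisfies one of the alternatives. Condition met.
  (b) No defendant is a corporation; the claim is a property claim, not an employment claim — no alternative holds. Nor does the 'unless' clause help: the defendants reside as follows — Emil Sorensen in Merstead, Halle Marchetti in Bryston, Sable Tansy in Norford — not all in Merstead. Condition not met.
  (c) The claim is a property claim, not a contract claim. Met.
Only condition (b) fails.

(b)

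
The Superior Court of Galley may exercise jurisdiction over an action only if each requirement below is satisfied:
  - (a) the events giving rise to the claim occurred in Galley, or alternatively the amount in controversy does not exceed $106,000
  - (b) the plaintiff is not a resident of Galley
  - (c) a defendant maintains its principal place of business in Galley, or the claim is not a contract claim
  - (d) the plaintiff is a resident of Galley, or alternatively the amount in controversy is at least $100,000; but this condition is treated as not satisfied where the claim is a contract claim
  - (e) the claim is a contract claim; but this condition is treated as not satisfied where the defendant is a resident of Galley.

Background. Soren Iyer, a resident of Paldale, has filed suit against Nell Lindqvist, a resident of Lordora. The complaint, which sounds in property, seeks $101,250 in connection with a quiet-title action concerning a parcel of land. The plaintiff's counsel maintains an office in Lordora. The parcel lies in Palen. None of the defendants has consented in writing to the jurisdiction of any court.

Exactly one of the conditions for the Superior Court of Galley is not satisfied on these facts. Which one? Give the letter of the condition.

(e)

The Superior Court of Galley:
  (a) The amount in controversy is 101,250 dollars, within the $106,000 ceiling — that alternative is enough. Condition met.
  (b) The plaintiff resides in Paldale, which is not Galley. Satisfied.
  (c) The claim is a property claim, not a contract claim, so this disjunct is met. Condition met.
  (d) The amount in controversy is 101,250 dollars, which meets the $100,000 floor, so one alternative holds. And the carve-out is inapplicable — the claim is a property claim, not a contract claim. Met.
  (e) The claim is a property claim, not a contract claim. Fails.
Only condition (e) fails.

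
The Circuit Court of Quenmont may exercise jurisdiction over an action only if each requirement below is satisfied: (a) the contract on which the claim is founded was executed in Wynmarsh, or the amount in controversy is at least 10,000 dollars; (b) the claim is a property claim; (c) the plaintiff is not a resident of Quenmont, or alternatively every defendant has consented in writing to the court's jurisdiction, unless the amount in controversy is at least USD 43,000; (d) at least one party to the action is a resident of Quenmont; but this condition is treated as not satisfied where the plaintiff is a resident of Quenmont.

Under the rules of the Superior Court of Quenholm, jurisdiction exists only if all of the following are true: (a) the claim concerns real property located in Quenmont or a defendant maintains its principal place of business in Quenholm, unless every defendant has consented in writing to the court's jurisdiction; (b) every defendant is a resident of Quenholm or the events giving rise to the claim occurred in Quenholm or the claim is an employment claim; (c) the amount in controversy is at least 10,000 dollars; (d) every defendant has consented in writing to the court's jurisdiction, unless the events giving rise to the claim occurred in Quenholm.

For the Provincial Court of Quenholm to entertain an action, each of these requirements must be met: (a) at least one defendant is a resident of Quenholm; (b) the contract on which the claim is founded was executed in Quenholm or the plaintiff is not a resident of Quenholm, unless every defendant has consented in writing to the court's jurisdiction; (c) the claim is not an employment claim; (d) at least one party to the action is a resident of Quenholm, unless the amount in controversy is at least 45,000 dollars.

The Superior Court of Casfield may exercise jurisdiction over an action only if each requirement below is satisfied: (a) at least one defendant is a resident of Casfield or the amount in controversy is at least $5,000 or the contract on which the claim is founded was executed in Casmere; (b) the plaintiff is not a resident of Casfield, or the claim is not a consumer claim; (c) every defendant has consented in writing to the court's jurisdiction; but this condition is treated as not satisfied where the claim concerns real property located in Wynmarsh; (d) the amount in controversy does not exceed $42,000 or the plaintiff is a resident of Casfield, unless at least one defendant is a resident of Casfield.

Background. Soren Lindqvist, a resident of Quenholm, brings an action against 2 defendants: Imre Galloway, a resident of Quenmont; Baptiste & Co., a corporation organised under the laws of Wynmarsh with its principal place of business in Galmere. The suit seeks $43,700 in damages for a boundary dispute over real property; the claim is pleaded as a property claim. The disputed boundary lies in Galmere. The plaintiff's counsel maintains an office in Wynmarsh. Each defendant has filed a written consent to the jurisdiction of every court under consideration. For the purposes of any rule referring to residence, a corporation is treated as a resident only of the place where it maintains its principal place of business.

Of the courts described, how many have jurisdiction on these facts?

The Circuit Court of Quenmont:
  (a) The amount in controversy is 43,700 dollars, which meets the $10,000 floor, so one alternative holds. Met.
  (b) The claim is a property claim. Condition met.
  (c) The plaintiff resides in Quenholm, which is not Quenmont, so one alternative holds. Condition met.
  (d) Imre Galloway resides in Quenmont. And the carve-out is inapplicable — the plaintiff resides in Quenholm, not Quenmont. Condition met.
  → The court has jurisdiction.
The Superior Court of Quenholm:
  (a) The property lies in Galmere, not Quenmont; the corporate defendant(s) have their principal place of business in Galmere, not Quenholm — no alternative holds. But every defendant has filed written consent, and the 'unless' clause therefore excuses the requirement. Condition met.
  (b) The defendants reside as follows — Imre Galloway in Quenmont, Baptiste & Co. in Galmere — not all in Quenholm; the operative events occurred in Galmere, not Quenholm; the claim is a property claim, not an employment claim — none of the alternatives is met. Not met.
  (c) The amount in controversy is 43,700 dollars, which meets the $10,000 floor. Met.
  (d) Every defendant has filed written consent. Satisfied.
  → The court lacks jurisdiction.
The Provincial Court of Quenholm:
  (a) No defendant resides in Quenholm (they reside in Quenmont, Galmere). Condition not met.
  (b) No contract (and hence no place of execution) is alleged; the plaintiff resides in Quenholm — none of the alternatives is met. However, every defendant has filed written consent, so the 'unless' proviso supplies this condition. Condition met.
  (c) The claim is a property claim, not an employment claim. Satisfied.
  (d) Soren Lindqvist resides in Quenholm. Satisfied.
  → Not every requirement is met — no jurisdiction.
The Superior Court of Casfield:
  (a) The amount in controversy is 43,700 dollars, which meets the USD 5,000 floor, which satisfies one of the alternatives. Met.
  (b) The plaintiff resides in Quenholm, which is not Casfield — that alternative is enough. Condition met.
  (c) Every defendant has filed written consent. And the carve-out is inapplicable — the property lies in Galmere, not Wynmarsh. Met.
  (d) The amount in controversy is USD 43,700, above the $42,000 ceiling; the plaintiff resides in Quenholm, not Casfield — no alternative holds. And no defendant resides in Casfield (they reside in Quenmont, Galmere), so the proviso does not save it. Fails.
  → The court lacks jurisdiction.
Courts with jurisdiction: the Circuit Court of Quenmont — 1 in total.

1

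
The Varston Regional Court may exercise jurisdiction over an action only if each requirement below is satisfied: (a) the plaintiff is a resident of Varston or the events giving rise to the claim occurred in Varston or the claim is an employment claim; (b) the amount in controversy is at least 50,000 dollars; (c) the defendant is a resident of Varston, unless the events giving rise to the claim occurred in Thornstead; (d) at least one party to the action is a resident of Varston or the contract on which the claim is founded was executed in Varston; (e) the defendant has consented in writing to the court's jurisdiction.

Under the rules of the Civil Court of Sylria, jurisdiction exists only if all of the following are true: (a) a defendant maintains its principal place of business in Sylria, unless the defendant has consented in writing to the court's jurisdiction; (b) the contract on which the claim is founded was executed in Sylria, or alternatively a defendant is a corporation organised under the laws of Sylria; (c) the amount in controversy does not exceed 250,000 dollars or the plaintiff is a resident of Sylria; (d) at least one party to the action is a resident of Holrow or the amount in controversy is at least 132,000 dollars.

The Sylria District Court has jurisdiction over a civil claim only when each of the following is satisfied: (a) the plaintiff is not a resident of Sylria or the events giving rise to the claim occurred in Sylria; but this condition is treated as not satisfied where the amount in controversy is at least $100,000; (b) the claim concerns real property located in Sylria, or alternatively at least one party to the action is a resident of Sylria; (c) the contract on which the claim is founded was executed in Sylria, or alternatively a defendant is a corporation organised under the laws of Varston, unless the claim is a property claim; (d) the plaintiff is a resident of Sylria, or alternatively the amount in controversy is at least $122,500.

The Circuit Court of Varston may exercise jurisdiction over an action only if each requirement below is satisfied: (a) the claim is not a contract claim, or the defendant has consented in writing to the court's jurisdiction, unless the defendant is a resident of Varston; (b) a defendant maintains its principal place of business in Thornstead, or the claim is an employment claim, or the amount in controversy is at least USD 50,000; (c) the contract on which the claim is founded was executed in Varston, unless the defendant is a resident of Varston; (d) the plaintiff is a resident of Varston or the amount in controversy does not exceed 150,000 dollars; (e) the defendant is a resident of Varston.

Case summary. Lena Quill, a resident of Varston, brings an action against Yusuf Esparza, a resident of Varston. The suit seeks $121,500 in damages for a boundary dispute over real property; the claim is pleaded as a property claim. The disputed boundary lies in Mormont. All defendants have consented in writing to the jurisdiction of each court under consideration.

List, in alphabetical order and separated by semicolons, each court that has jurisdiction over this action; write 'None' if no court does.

the Circuit Court of Varston; the Varston Regional Court

The Varston Regional Court:
  (a) The plaintiff resides in Varston, which satisfies one of the alternatives. Satisfied.
  (b) The amount in controversy is 121,500 dollars, which meets the $50,000 floor. Met.
  (c) The defendant resides in Varston. Condition met.
  (d) Lena Quill resides in Varston, so this disjunct is met. Met.
  (e) Every defendant has filed written consent. Satisfied.
  → Jurisdiction lies.
The Civil Court of Sylria:
  (a) No defendant is a corporation. However, every defendant has filed written consent, so the 'unless' proviso supplies this condition. Met.
  (b) No contract (and hence no place of execution) is alleged; no defendant is a corporation — none of the alternatives is met. Not met.
  (c) The amount in controversy is USD 121,500, within the 250,000 dollars ceiling, so one alternative holds. Met.
  (d) No party resides in Holrow; the amount in controversy is $121,500, below the USD 132,000 floor — no alternative holds. Not satisfied.
  → The court lacks jurisdiction.
The Sylria District Court:
  (a) The plaintiff resides in Varston, which is not Sylria — that alternative is enough. However, the amount in controversy is USD 121,500, which meets the USD 100,000 floor, which falls within the stated exception and so defeats the condition. Not met.
  (b) The property lies in Mormont, not Sylria; no party resides in Sylria — no alternative holds. Not met.
  (c) No contract (and hence no place of execution) is alleged; no defendant is a corporation — no alternative holds. However, the claim is a property claim, so the 'unless' proviso supplies this condition. Satisfied.
  (d) The plaintiff resides in Varston, not Sylria; the amount in controversy is 121,500 dollars, below the $122,500 floor — every alternative fails. Condition not met.
  → At least one condition fails; no jurisdiction.
The Circuit Court of Varston:
  (a) The claim is a property claim, not a contract claim — that alternative is enough. Met.
  (b) The amount in controversy is 121,500 dollars, which meets the USD 50,000 floor, so one alternative holds. Met.
  (c) No contract (and hence no place of execution) is alleged. But the defendant resides in Varston, and the 'unless' clause therefore excuses the requirement. Satisfied.
  (d) The plaintiff resides in Varston, so one alternative holds. Condition met.
  (e) The defendant resides in Varston. Condition met.
  → Jurisdiction lies.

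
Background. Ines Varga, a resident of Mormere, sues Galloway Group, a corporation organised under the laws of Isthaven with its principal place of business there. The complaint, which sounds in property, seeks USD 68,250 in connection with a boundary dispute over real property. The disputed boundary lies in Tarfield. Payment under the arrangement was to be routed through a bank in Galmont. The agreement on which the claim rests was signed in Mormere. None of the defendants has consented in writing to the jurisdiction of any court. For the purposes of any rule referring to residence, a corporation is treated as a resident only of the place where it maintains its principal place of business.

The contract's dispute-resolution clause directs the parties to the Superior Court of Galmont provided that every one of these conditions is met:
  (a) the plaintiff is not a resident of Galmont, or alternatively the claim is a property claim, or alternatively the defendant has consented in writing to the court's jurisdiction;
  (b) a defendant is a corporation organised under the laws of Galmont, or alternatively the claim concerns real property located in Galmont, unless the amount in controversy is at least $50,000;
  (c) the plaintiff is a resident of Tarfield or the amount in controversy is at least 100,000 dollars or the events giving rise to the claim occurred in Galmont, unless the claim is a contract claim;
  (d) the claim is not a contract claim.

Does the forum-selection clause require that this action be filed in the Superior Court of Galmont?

No

The Superior Court of Galmont:
  (a) The plaintiff resides in Mormere, which is not Galmont, which satisfies one of the alternatives. Met.
  (b) The corporate defendant(s) are organised in Isthaven, not Galmont; the property lies in Tarfield, not Galmont — no alternative holds. However, the amount in controversy is 68,250 dollars, which meets the $50,000 floor, so the 'unless' proviso supplies this condition. Met.
  (c) The plaintiff resides in Mormere, not Tarfield; the amount in controversy is 68,250 dollars, below the USD 100,000 floor; the operative events occurred in Tarfield, not Galmont — no alternative holds. Nor does the 'unless' clause help: the claim is a property claim, not a contract claim. Not satisfied.
  (d) The claim is a property claim, not a contract claim. Condition met.
  → Forum clause is not triggered.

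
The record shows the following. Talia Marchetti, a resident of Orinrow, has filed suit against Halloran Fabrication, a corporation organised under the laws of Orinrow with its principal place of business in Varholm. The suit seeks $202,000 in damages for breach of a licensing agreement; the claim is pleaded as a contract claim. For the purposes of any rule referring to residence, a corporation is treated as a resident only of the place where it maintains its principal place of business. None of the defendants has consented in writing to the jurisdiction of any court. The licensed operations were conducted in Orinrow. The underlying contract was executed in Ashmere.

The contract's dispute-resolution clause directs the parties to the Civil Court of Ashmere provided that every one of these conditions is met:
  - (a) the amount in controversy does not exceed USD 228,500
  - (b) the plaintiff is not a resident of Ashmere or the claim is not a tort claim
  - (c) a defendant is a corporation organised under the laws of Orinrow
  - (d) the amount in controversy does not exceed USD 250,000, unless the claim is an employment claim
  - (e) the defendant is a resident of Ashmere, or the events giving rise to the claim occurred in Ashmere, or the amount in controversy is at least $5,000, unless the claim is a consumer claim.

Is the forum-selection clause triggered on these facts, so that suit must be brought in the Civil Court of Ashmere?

Yes

The Civil Court of Ashmere:
  (a) The amount in controversy is USD 202,000, within the USD 228,500 ceiling. Condition met.
  (b) The plaintiff resides in Orinrow, which is not Ashmere, so this disjunct is met. Met.
  (c) Halloran Fabrication is organised under the laws of Orinrow. Satisfied.
  (d) The amount in controversy is USD 202,000, within the 250,000 dollars ceiling. Met.
  (e) The amount in controversy is $202,000, which meets the USD 5,000 floor — that alternative is enough. Condition met.
  → Forum clause is triggered.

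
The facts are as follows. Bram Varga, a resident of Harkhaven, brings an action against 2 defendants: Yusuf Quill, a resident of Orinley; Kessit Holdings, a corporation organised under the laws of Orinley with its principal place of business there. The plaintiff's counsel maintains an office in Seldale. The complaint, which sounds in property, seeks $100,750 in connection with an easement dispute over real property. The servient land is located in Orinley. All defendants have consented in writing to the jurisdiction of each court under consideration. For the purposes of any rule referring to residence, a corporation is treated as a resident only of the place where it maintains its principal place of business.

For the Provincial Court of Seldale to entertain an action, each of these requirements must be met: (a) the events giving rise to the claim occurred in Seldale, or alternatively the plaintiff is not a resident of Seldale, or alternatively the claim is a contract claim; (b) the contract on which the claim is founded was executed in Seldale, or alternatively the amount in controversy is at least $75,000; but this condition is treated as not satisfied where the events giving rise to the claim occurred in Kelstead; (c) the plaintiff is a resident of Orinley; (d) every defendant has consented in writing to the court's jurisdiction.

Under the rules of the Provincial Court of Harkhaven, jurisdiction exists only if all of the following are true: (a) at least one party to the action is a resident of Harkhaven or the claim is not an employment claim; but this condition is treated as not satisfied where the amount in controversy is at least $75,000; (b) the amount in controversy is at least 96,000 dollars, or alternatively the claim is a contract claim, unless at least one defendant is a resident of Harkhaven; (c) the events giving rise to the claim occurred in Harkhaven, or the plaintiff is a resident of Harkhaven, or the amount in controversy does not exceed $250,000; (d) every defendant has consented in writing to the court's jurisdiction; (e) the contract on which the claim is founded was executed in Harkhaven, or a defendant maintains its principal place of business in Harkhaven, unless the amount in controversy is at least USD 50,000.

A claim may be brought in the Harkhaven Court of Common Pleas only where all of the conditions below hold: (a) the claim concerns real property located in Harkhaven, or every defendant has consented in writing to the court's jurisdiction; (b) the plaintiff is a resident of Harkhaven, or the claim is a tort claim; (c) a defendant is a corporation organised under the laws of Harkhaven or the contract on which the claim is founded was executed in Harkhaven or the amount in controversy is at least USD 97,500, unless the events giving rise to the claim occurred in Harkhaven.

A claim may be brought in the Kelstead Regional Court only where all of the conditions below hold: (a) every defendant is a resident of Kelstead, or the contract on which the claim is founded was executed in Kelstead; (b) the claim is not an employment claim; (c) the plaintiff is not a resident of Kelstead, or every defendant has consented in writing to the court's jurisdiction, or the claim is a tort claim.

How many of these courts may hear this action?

1

The Provincial Court of Seldale:
  (a) The plaintiff resides in Harkhaven, which is not Seldale, which satisfies one of the alternatives. Met.
  (b) The amount in controversy is USD 100,750, which meets the $75,000 floor — that alternative is enough. The carve-out does not apply: the operative events occurred in Orinley, not Kelstead. Met.
  (c) The plaintiff resides in Harkhaven, not Orinley. Condition not met.
  (d) Every defendant has filed written consent. Satisfied.
  → Not every requirement is met — no jurisdiction.
The Provincial Court of Harkhaven:
  (a) Bram Varga resides in Harkhaven — that alternative is enough. However, the amount in controversy is 100,750 dollars, which meets the $75,000 floor, which falls within the stated exception and so defeats the condition. Fails.
  (b) The amount in controversy is USD 100,750, which meets the USD 96,000 floor, so this disjunct is met. Satisfied.
  (c) The plaintiff resides in Harkhaven, so this disjunct is met. Satisfied.
  (d) Every defendant has filed written consent. Condition met.
  (e) No contract (and hence no place of execution) is alleged; the corporate defendant(s) have their principal place of business in Orinley, not Harkhaven — every alternative fails. The proviso rescues it, though: the amount in controversy is 100,750 dollars, which meets the USD 50,000 floor. Met.
  → At least one condition fails; no jurisdiction.
The Harkhaven Court of Common Pleas:
  (a) Every defendant has filed written consent, so one alternative holds. Satisfied.
  (b) The plaintiff resides in Harkhaven, which satisfies one of the alternatives. Satisfied.
  (c) The amount in controversy is $100,750, which meets the $97,500 floor, so this disjunct is met. Satisfied.
  → The court has jurisdiction.
The Kelstead Regional Court:
  (a) The defendants reside as follows — Yusuf Quill in Orinley, Kessit Holdings in Orinley — not all in Kelstead; no contract (and hence no place of execution) is alleged — none of the alternatives is met. Not met.
  (b) The claim is a property claim, not an employment claim. Condition met.
  (c) The plaintiff resides in Harkhaven, which is not Kelstead, which satisfies one of the alternatives. Condition met.
  → Not every requirement is met — no jurisdiction.
Courts with jurisdiction: the Harkhaven Court of Common Pleas — 1 in total.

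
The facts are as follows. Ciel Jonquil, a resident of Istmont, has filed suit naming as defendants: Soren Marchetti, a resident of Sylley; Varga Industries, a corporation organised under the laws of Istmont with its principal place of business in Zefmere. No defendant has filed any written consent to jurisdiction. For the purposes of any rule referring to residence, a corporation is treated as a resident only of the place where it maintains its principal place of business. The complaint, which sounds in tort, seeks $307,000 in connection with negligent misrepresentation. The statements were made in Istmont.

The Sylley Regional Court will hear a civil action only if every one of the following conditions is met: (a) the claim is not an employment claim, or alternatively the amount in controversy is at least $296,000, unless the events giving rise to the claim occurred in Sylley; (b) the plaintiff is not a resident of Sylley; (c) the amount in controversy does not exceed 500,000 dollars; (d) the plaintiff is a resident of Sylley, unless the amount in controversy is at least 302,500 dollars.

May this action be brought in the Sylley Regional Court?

Yes

The Sylley Regional Court:
  (a) The claim is a tort claim, not an employment claim, which satisfies one of the alternatives. Met.
  (b) The plaintiff resides in Istmont, which is not Sylley. Satisfied.
  (c) The amount in controversy is 307,000 dollars, within the USD 500,000 ceiling. Met.
  (d) The plaintiff resides in Istmont, not Sylley. However, the amount in controversy is USD 307,000, which meets the $302,500 floor, so the 'unless' proviso supplies this condition. Condition met.
  → Jurisdiction lies.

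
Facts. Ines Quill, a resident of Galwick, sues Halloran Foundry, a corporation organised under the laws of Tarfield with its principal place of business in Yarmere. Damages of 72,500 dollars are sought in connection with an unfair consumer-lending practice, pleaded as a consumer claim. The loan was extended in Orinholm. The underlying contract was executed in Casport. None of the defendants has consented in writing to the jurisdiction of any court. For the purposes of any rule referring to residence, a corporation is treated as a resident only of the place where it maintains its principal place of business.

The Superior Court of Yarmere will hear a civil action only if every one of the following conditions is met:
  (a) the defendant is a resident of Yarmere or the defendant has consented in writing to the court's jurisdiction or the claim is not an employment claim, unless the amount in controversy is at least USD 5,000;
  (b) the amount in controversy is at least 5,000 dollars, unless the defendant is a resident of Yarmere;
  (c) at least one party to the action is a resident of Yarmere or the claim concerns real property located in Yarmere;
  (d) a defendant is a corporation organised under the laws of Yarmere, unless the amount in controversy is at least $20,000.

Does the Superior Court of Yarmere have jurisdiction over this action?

Yes

The Superior Court of Yarmere:
  (a) The defendant resides in Yarmere — that alternative is enough. Condition met.
  (b) The amount in controversy is USD 72,500, which meets the 5,000 dollars floor. Satisfied.
  (c) Halloran Foundry resides in Yarmere, which satisfies one of the alternatives. Satisfied.
  (d) The corporate defendant(s) are organised in Tarfield, not Yarmere. However, the amount in controversy is USD 72,500, which meets the 20,000 dollars floor, so the 'unless' proviso supplies this condition. Satisfied.
  → The court has jurisdiction.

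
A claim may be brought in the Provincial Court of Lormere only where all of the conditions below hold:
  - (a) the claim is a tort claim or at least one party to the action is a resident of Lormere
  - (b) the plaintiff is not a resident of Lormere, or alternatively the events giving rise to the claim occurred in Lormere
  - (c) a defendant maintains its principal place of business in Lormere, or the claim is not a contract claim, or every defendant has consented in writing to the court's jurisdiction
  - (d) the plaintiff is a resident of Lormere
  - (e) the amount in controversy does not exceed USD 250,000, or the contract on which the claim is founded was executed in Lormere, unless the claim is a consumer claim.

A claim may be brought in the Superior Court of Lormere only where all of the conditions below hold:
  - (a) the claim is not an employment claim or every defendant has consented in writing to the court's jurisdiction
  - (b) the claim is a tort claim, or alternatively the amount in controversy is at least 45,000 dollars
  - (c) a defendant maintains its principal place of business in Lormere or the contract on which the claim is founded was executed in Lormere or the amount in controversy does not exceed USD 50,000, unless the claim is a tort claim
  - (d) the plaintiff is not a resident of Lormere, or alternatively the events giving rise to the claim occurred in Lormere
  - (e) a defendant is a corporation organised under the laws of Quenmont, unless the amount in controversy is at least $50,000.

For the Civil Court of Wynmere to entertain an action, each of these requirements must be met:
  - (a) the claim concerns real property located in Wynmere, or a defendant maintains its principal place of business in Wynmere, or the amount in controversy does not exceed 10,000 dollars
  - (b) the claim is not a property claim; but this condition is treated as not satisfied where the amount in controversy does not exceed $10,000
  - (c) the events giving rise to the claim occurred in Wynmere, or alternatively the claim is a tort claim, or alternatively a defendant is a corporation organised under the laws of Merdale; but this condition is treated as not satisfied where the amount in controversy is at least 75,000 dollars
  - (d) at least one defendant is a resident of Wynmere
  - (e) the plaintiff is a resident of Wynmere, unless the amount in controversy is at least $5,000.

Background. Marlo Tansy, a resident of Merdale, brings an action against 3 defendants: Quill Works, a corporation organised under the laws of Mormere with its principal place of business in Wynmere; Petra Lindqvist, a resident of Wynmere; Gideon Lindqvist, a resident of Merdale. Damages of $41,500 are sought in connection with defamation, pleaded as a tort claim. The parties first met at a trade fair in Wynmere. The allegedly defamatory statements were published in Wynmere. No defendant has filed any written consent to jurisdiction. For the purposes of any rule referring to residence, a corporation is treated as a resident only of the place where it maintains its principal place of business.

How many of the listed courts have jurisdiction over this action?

The Provincial Court of Lormere:
  (a) The claim is a tort claim — that alternative is enough. Met.
  (b) The plaintiff resides in Merdale, which is not Lormere — that alternative is enough. Met.
  (c) The claim is a tort claim, not a contract claim, so one alternative holds. Condition met.
  (d) The plaintiff resides in Merdale, not Lormere. Condition not met.
  (e) The amount in controversy is $41,500, within the $250,000 ceiling, so one alternative holds. Met.
  → No jurisdiction.
The Superior Court of Lormere:
  (a) The claim is a tort claim, not an employment claim, so one alternative holds. Met.
  (b) The claim is a tort claim — that alternative is enough. Satisfied.
  (c) The amount in controversy is USD 41,500, within the $50,000 ceiling, so this disjunct is met. Met.
  (d) The plaintiff resides in Merdale, which is not Lormere, so one alternative holds. Met.
  (e) The corporate defendant(s) are organised in Mormere, not Quenmont. Nor does the 'unless' clause help: the amount in controversy is 41,500 dollars, below the $50,000 floor. Not met.
  → The court lacks jurisdiction.
The Civil Court of Wynmere:
  (a) Quill Works has its principal place of business in Wynmere, so one alternative holds. Satisfied.
  (b) The claim is a tort claim, not a property claim. And the carve-out is inapplicable — the amount in controversy is 41,500 dollars, above the USD 10,000 ceiling. Satisfied.
  (c) The operative events occurred in Wynmere, which satisfies one of the alternatives. The carve-out does not apply: the amount in controversy is $41,500, below the $75,000 floor. Condition met.
  (d) Quill Works resides in Wynmere. Met.
  (e) The plaintiff resides in Merdale, not Wynmere. But the amount in controversy is USD 41,500, which meets the 5,000 dollars floor, and the 'unless' clause therefore excuses the requirement. Satisfied.
  → All conditions met; jurisdiction exists.
Courts with jurisdiction: the Civil Court of Wynmere — 1 in total.

1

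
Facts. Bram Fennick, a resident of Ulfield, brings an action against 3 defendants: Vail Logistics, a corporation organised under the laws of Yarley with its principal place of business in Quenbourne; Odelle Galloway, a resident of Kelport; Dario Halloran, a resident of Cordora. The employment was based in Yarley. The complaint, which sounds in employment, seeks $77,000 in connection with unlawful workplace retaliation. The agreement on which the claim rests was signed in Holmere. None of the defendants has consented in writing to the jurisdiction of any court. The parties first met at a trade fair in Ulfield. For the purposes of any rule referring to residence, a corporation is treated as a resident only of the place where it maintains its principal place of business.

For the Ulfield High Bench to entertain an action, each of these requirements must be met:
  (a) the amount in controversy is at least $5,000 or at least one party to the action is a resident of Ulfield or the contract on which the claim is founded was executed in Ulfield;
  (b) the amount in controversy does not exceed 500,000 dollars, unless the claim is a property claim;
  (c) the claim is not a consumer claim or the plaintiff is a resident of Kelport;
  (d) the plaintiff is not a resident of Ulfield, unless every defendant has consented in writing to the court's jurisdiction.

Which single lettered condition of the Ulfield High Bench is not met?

The Ulfield High Bench:
  (a) The amount in controversy is USD 77,000, which meets the 5,000 dollars floor, so this disjunct is met. Satisfied.
  (b) The amount in controversy is $77,000, within the $500,000 ceiling. Met.
  (c) The claim is an employment claim, not a consumer claim, so one alternative holds. Condition met.
  (d) The plaintiff resides in Ulfield. And no such written consent has been filed, so the proviso does not save it. Not met.
Only condition (d) fails.

(d)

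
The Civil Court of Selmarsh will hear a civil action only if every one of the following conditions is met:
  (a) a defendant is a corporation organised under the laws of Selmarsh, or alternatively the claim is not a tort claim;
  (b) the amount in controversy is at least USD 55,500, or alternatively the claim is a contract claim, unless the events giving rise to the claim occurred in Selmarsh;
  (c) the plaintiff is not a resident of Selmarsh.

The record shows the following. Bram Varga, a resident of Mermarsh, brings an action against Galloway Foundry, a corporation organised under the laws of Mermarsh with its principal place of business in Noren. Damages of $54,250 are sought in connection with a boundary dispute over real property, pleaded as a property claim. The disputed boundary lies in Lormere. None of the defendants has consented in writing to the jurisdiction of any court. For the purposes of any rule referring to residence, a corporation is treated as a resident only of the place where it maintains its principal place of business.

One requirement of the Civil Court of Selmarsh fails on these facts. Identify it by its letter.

The Civil Court of Selmarsh:
  (a) The claim is a property claim, not a tort claim, so one alternative holds. Met.
  (b) The amount in controversy is $54,250, below the USD 55,500 floor; the claim is a property claim, not a contract claim — every alternative fails. And the operative events occurred in Lormere, not Selmarsh, so the proviso does not save it. Not met.
  (c) The plaintiff resides in Mermarsh, which is not Selmarsh. Met.
Only condition (b) fails.

(b)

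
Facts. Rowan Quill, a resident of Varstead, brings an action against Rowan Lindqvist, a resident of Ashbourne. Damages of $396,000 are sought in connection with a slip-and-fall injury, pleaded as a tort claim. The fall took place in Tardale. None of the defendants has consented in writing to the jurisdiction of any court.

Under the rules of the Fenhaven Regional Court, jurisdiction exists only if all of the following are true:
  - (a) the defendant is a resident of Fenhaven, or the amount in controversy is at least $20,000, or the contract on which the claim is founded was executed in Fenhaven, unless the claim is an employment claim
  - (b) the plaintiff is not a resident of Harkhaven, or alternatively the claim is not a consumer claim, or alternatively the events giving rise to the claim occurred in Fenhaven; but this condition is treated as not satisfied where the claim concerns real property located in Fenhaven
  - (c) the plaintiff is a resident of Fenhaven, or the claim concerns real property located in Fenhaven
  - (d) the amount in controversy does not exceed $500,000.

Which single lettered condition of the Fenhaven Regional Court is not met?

The Fenhaven Regional Court:
  (a) The amount in controversy is 396,000 dollars, which meets the USD 20,000 floor, so one alternative holds. Satisfied.
  (b) The plaintiff resides in Varstead, which is not Harkhaven, so one alternative holds. The exception is not triggered, since the claim does not concern real property. Satisfied.
  (c) The plaintiff resides in Varstead, not Fenhaven; the claim does not concern real property — every alternative fails. Not met.
  (d) The amount in controversy is 396,000 dollars, within the 500,000 dollars ceiling. Satisfied.
Only condition (c) fails.

(c)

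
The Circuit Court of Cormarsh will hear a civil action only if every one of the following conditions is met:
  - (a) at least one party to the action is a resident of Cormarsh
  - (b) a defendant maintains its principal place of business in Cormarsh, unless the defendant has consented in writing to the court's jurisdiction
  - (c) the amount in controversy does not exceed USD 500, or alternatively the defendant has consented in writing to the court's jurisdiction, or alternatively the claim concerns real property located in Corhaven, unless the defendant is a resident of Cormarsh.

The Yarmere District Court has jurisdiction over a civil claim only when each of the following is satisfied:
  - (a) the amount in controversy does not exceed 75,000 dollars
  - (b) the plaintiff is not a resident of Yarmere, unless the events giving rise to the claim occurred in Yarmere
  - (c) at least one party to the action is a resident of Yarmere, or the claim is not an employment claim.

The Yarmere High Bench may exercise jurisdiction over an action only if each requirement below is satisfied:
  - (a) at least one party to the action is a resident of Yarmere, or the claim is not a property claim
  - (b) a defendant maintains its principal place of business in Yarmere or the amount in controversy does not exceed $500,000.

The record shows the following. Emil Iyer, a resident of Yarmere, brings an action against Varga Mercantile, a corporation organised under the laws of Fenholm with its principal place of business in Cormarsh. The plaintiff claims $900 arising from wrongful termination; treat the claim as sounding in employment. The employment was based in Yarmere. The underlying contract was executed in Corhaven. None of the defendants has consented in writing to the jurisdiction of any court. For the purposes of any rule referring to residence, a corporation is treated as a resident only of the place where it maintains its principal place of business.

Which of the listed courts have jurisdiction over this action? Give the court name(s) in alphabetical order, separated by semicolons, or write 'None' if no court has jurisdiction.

The Circuit Court of Cormarsh:
  (a) Varga Mercantile resides in Cormarsh. Condition met.
  (b) Varga Mercantile has its principal place of business in Cormarsh. Met.
  (c) The amount in controversy is USD 900, above the $500 ceiling; no such written consent has been filed; the claim does not concern real property — none of the alternatives is met. The proviso rescues it, though: the defendant resides in Cormarsh. Met.
  → The court has jurisdiction.
The Yarmere District Court:
  (a) The amount in controversy is $900, within the 75,000 dollars ceiling. Met.
  (b) The plaintiff resides in Yarmere. The proviso rescues it, though: the operative events occurred in Yarmere. Satisfied.
  (c) Emil Iyer resides in Yarmere, so this disjunct is met. Condition met.
  → The court has jurisdiction.
The Yarmere High Bench:
  (a) Emil Iyer resides in Yarmere, so one alternative holds. Condition met.
  (b) The amount in controversy is $900, within the 500,000 dollars ceiling, so one alternative holds. Satisfied.
  → Jurisdiction lies.

the Circuit Court of Cormarsh; the Yarmere District Court; the Yarmere High Bench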